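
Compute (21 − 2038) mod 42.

Dividing 2038 by 42 gives quotient 48 and remainder 22.
(21 − 22) mod 42 = 41.

41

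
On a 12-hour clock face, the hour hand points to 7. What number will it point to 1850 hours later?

Dividing 1850 by 12 gives quotient 154 and remainder 2.
7 + 2 → 9 on a 12-hour dial.

9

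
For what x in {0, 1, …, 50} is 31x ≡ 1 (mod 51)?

31⁻¹ ≡ 28 (mod 51) because 31·28 = 868 = 17·51 + 1.
Multiplying both sides by 28: x ≡ 28·1 = 28 ≡ 28 (mod 51).

28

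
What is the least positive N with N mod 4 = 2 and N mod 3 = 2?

x ≡ 2 (mod 3) gives x ∈ {2}.
The first of these with x mod 4 = 2 is 2.

2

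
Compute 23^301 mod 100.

By repeated squaring mod 100: 23^1≡23, 23^2≡29, 23^4≡41, 23^8≡81, 23^16≡61, 23^32≡21, 23^64≡41, 23^128≡81, 23^256≡61.
301 = 1 + 4 + 8 + 32 + 256, so 23^301 ≡ 23·41·81·21·61 ≡ 23 (mod 100).

23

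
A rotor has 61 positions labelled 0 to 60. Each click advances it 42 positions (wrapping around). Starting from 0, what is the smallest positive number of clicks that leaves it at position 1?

61 = 1·42 + 19
42 = 2·19 + 4
19 = 4·4 + 3
4 = 1·3 + 1
3 = 3·1 + 0
Back-substituting gives 42·16 ≡ 1 (mod 61).

16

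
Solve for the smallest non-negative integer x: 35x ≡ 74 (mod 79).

45

35⁻¹ ≡ 70 (mod 79) because 35·70 = 2450 = 31·79 + 1.
Multiplying both sides by 70: x ≡ 70·74 = 5180 ≡ 45 (mod 79).
Check: 35·45 = 1575 = 19·79 + 74.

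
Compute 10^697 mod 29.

27

By repeated squaring mod 29: 10^1≡10, 10^2≡13, 10^4≡24, 10^8≡25, 10^16≡16, 10^32≡24, 10^64≡25, 10^128≡16, 10^256≡24, 10^512≡25.
697 = 1 + 8 + 16 + 32 + 128 + 512, so 10^697 ≡ 10·25·16·24·16·25 ≡ 27 (mod 29).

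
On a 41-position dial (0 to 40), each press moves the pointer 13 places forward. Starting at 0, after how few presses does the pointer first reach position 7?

10

13⁻¹ ≡ 19 (mod 41) because 13·19 = 247 = 6·41 + 1.
So x ≡ 19·7 = 133 ≡ 10 (mod 41).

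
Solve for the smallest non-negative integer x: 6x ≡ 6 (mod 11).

1

The inverse of 6 mod 11 is 2 (since 6·2 = 12 ≡ 1).
So x ≡ 2·6 = 12 ≡ 1 (mod 11).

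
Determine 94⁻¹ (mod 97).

32

97 = 1·94 + 3
94 = 31·3 + 1
3 = 3·1 + 0
Back-substituting gives 94·32 ≡ 1 (mod 97).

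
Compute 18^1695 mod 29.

By repeated squaring mod 29: 18^1≡18, 18^2≡5, 18^4≡25, 18^8≡16, 18^16≡24, 18^32≡25, 18^64≡16, 18^128≡24, 18^256≡25, 18^512≡16, 18^1024≡24.
Since 1695 = 1 + 2 + 4 + 8 + 16 + 128 + 512 + 1024 in binary, 18^1695 ≡ 18·5·25·16·24·24·16·24 ≡ 11 (mod 29).

11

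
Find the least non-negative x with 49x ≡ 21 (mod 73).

49⁻¹ ≡ 3 (mod 73) because 49·3 = 147 = 2·73 + 1.
So x ≡ 3·21 = 63 ≡ 63 (mod 73).
Check: 49·63 = 3087 = 42·73 + 21.

63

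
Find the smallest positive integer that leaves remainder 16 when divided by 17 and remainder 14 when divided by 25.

339

Since 25·15 ≡ 1 (mod 17), take x = 14 + 25·((16−14)·15 mod 17) = 14 + 25·13 = 339.
Check: 339 mod 17 = 16, 339 mod 25 = 14.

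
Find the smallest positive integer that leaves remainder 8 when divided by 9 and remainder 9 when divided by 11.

x ≡ 8 (mod 9) gives x ∈ {8, 17, 26, 35, 44, 53}.
The first of these with x mod 11 = 9 is 53.

53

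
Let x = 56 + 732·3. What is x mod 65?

42

732·3 = 2196.
2196 − 33·65 = 51, so 2196 ≡ 51 (mod 65).
(56 + 51) mod 65 = 42.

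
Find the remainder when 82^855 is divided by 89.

Successive squares of 82 mod 89: 82^1≡82, 82^2≡49, 82^4≡87, 82^8≡4, 82^16≡16, 82^32≡78, 82^64≡32, 82^128≡45, 82^256≡67, 82^512≡39.
855 = 1 + 2 + 4 + 16 + 64 + 256 + 512, so 82^855 ≡ 82·49·87·16·32·67·39 ≡ 59 (mod 89).

59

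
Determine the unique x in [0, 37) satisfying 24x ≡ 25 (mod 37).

24⁻¹ ≡ 17 (mod 37) because 24·17 = 408 = 11·37 + 1.
Multiplying both sides by 17: x ≡ 17·25 = 425 ≡ 18 (mod 37).

18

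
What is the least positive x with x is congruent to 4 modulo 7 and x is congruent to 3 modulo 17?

Since 17·5 ≡ 1 (mod 7), take x = 3 + 17·((4−3)·5 mod 7) = 3 + 17·5 = 88.
Check: 88 mod 7 = 4, 88 mod 17 = 3.

88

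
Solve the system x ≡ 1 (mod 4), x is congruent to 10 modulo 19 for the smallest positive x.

29

x ≡ 1 (mod 4) gives x ∈ {1, 5, 9, 13, 17, 21, 25, 29}.
The first of these with x mod 19 = 10 is 29.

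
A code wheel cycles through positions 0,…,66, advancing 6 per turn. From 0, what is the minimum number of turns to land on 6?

6⁻¹ ≡ 56 (mod 67) because 6·56 = 336 = 5·67 + 1.
Multiplying both sides by 56: x ≡ 56·6 = 336 ≡ 1 (mod 67).
Check: 6·1 = 6 = 0·67 + 6.

1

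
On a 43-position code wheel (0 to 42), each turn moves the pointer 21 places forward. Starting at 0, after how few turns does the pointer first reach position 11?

The inverse of 21 mod 43 is 41 (since 21·41 = 861 ≡ 1).
Multiplying both sides by 41: x ≡ 41·11 = 451 ≡ 21 (mod 43).

21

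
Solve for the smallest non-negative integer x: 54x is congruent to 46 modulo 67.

48

The inverse of 54 mod 67 is 36 (since 54·36 = 1944 ≡ 1).
Multiplying both sides by 36: x ≡ 36·46 = 1656 ≡ 48 (mod 67).
Check: 54·48 = 2592 = 38·67 + 46.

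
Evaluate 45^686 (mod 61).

Square-and-reduce mod 61: 45^1≡45, 45^2≡12, 45^4≡22, 45^8≡57, 45^16≡16, 45^32≡12, 45^64≡22, 45^128≡57, 45^256≡16, 45^512≡12.
Since 686 = 2 + 4 + 8 + 32 + 128 + 512 in binary, 45^686 ≡ 12·22·57·12·57·12 ≡ 25 (mod 61).

25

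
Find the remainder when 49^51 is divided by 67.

By repeated squaring mod 67: 49^1≡49, 49^2≡56, 49^4≡54, 49^8≡35, 49^16≡19, 49^32≡26.
Since 51 = 1 + 2 + 16 + 32 in binary, 49^51 ≡ 49·56·19·26 ≡ 59 (mod 67).

59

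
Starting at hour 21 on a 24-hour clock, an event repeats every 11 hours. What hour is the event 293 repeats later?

293·11 = 3223.
3223 mod 24 = 7 (since 134·24 = 3216).
(21 + 7) mod 24 = 4.

4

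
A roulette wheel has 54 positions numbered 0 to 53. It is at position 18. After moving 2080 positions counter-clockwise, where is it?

2080 = 38·54 + 28, so 2080 mod 54 = 28.
(18 − 28) mod 54 = 44.

44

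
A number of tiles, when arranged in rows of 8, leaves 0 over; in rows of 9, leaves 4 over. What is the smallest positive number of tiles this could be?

40

Since 9·1 ≡ 1 (mod 8), take x = 4 + 9·((0−4)·1 mod 8) = 4 + 9·4 = 40.
Check: 40 mod 8 = 0, 40 mod 9 = 4.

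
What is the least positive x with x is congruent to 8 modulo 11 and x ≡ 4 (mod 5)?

x ≡ 4 (mod 5) gives x ∈ {4, 9, 14, 19}.
The first of these with x mod 11 = 8 is 19.

19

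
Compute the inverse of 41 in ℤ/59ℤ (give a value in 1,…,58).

36

59 = 1·41 + 18
41 = 2·18 + 5
18 = 3·5 + 3
5 = 1·3 + 2
3 = 1·2 + 1
2 = 2·1 + 0
Back-substituting gives 41·36 ≡ 1 (mod 59).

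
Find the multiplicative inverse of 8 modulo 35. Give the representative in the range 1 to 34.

22

35 = 4·8 + 3
8 = 2·3 + 2
3 = 1·2 + 1
2 = 2·1 + 0
Back-substituting gives 8·22 ≡ 1 (mod 35).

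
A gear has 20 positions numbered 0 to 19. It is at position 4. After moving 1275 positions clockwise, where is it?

19

1275 − 63·20 = 15, so 1275 ≡ 15 (mod 20).
(4 + 15) mod 20 = 19.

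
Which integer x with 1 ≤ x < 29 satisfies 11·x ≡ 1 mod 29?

8

11·8 = 88 = 3·29 + 1, so 11⁻¹ ≡ 8 (mod 29).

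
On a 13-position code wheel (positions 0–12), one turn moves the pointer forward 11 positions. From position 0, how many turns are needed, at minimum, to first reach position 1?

13 = 1·11 + 2
11 = 5·2 + 1
2 = 2·1 + 0
Back-substituting gives 11·6 ≡ 1 (mod 13).

6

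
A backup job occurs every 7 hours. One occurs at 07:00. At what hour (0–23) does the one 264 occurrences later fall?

264·7 = 1848.
1848 mod 24 = 0 (since 77·24 = 1848).
(7 + 0) mod 24 = 7.

7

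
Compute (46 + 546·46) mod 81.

546·46 = 25116.
25116 = 310·81 + 6, so 25116 mod 81 = 6.
(46 + 6) mod 81 = 52.

52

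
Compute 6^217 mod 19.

6

Successive squares of 6 mod 19: 6^1≡6, 6^2≡17, 6^4≡4, 6^8≡16, 6^16≡9, 6^32≡5, 6^64≡6, 6^128≡17.
217 = 1 + 8 + 16 + 64 + 128, so 6^217 ≡ 6·16·9·6·17 ≡ 6 (mod 19).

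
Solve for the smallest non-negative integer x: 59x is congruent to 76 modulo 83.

59⁻¹ ≡ 38 (mod 83) because 59·38 = 2242 = 27·83 + 1.
Multiplying both sides by 38: x ≡ 38·76 = 2888 ≡ 66 (mod 83).
Check: 59·66 = 3894 = 46·83 + 76.

66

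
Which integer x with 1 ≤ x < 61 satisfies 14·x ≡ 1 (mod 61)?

14·48 = 672 = 11·61 + 1, so 14⁻¹ ≡ 48 (mod 61).

48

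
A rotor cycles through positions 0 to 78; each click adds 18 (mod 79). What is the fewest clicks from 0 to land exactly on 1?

22

79 = 4·18 + 7
18 = 2·7 + 4
7 = 1·4 + 3
4 = 1·3 + 1
3 = 3·1 + 0
Back-substituting gives 18·22 ≡ 1 (mod 79).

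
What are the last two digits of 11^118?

By repeated squaring mod 100: 11^1≡11, 11^2≡21, 11^4≡41, 11^8≡81, 11^16≡61, 11^32≡21, 11^64≡41.
Since 118 = 2 + 4 + 16 + 32 + 64 in binary, 11^118 ≡ 21·41·61·21·41 ≡ 81 (mod 100).

81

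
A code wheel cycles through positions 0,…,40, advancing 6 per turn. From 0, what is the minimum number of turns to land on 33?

26

6⁻¹ ≡ 7 (mod 41) because 6·7 = 42 = 1·41 + 1.
So x ≡ 7·33 = 231 ≡ 26 (mod 41).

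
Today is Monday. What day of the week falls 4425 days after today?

Tuesday

Dividing 4425 by 7 gives quotient 632 and remainder 1.
Monday + 1 day → Tuesday.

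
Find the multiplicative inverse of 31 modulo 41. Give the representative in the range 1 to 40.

31·4 = 124 = 3·41 + 1, so 31⁻¹ ≡ 4 (mod 41).

4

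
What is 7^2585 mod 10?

7

Powers of 7 mod 10 repeat with period 4: 7, 9, 3, 1.
2585 mod 4 = 1, so the last digit matches 7^1 = 7.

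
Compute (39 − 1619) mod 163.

Dividing 1619 by 163 gives quotient 9 and remainder 152.
(39 − 152) mod 163 = 50.

50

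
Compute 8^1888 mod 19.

11

Successive squares of 8 mod 19: 8^1≡8, 8^2≡7, 8^4≡11, 8^8≡7, 8^16≡11, 8^32≡7, 8^64≡11, 8^128≡7, 8^256≡11, 8^512≡7, 8^1024≡11.
Since 1888 = 32 + 64 + 256 + 512 + 1024 in binary, 8^1888 ≡ 7·11·11·7·11 ≡ 11 (mod 19).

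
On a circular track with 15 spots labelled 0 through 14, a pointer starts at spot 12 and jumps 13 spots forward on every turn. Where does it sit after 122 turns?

8

122·13 = 1586.
1586 mod 15 = 11 (since 105·15 = 1575).
(12 + 11) mod 15 = 8.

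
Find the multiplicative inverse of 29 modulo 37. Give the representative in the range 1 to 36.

29·23 = 667 = 18·37 + 1, so 29⁻¹ ≡ 23 (mod 37).

23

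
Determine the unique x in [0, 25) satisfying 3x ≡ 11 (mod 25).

12

3⁻¹ ≡ 17 (mod 25) because 3·17 = 51 = 2·25 + 1.
Multiplying both sides by 17: x ≡ 17·11 = 187 ≡ 12 (mod 25).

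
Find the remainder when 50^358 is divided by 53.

Square-and-reduce mod 53: 50^1≡50, 50^2≡9, 50^4≡28, 50^8≡42, 50^16≡15, 50^32≡13, 50^64≡10, 50^128≡47, 50^256≡36.
Since 358 = 2 + 4 + 32 + 64 + 256 in binary, 50^358 ≡ 9·28·13·10·36 ≡ 4 (mod 53).

4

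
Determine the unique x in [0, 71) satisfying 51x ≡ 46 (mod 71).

The inverse of 51 mod 71 is 39 (since 51·39 = 1989 ≡ 1).
So x ≡ 39·46 = 1794 ≡ 19 (mod 71).
Check: 51·19 = 969 = 13·71 + 46.

19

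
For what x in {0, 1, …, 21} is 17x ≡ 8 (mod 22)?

16

17⁻¹ ≡ 13 (mod 22) because 17·13 = 221 = 10·22 + 1.
So x ≡ 13·8 = 104 ≡ 16 (mod 22).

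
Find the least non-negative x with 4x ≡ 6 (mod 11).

The inverse of 4 mod 11 is 3 (since 4·3 = 12 ≡ 1).
Multiplying both sides by 3: x ≡ 3·6 = 18 ≡ 7 (mod 11).

7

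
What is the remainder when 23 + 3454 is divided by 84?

33

3454 = 41·84 + 10, so 3454 mod 84 = 10.
(23 + 10) mod 84 = 33.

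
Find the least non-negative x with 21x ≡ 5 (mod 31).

15

The inverse of 21 mod 31 is 3 (since 21·3 = 63 ≡ 1).
Multiplying both sides by 3: x ≡ 3·5 = 15 ≡ 15 (mod 31).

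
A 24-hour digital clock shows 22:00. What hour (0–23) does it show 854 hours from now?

Dividing 854 by 24 gives quotient 35 and remainder 14.
(22 + 14) mod 24 = 12.

12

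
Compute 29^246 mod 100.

Successive squares of 29 mod 100: 29^1≡29, 29^2≡41, 29^4≡81, 29^8≡61, 29^16≡21, 29^32≡41, 29^64≡81, 29^128≡61.
246 = 2 + 4 + 16 + 32 + 64 + 128, so 29^246 ≡ 41·81·21·41·81·61 ≡ 21 (mod 100).

21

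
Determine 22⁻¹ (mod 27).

16

27 = 1·22 + 5
22 = 4·5 + 2
5 = 2·2 + 1
2 = 2·1 + 0
Back-substituting gives 22·16 ≡ 1 (mod 27).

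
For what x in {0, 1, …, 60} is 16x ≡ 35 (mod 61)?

16⁻¹ ≡ 42 (mod 61) because 16·42 = 672 = 11·61 + 1.
So x ≡ 42·35 = 1470 ≡ 6 (mod 61).
Check: 16·6 = 96 = 1·61 + 35.

6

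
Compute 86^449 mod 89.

By repeated squaring mod 89: 86^1≡86, 86^2≡9, 86^4≡81, 86^8≡64, 86^16≡2, 86^32≡4, 86^64≡16, 86^128≡78, 86^256≡32.
Since 449 = 1 + 64 + 128 + 256 in binary, 86^449 ≡ 86·16·78·32 ≡ 75 (mod 89).

75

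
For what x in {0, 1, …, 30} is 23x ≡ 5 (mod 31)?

11

23⁻¹ ≡ 27 (mod 31) because 23·27 = 621 = 20·31 + 1.
Multiplying both sides by 27: x ≡ 27·5 = 135 ≡ 11 (mod 31).
Check: 23·11 = 253 = 8·31 + 5.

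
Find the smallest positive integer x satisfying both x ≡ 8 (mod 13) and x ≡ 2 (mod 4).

34

x ≡ 2 (mod 4) gives x ∈ {2, 6, 10, 14, 18, 22, 26, 30, …}.
The first of these with x mod 13 = 8 is 34.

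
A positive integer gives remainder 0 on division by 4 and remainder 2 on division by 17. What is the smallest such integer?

36

x ≡ 0 (mod 4) gives x ∈ {0, 4, 8, 12, 16, 20, 24, 28, …}.
The first of these with x mod 17 = 2 is 36.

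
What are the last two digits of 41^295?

Square-and-reduce mod 100: 41^1≡41, 41^2≡81, 41^4≡61, 41^8≡21, 41^16≡41, 41^32≡81, 41^64≡61, 41^128≡21, 41^256≡41.
295 = 1 + 2 + 4 + 32 + 256, so 41^295 ≡ 41·81·61·81·41 ≡ 1 (mod 100).

01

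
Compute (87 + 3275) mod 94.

3275 − 34·94 = 79, so 3275 ≡ 79 (mod 94).
(87 + 79) mod 94 = 72.

72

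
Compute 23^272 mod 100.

Successive squares of 23 mod 100: 23^1≡23, 23^2≡29, 23^4≡41, 23^8≡81, 23^16≡61, 23^32≡21, 23^64≡41, 23^128≡81, 23^256≡61.
272 = 16 + 256, so 23^272 ≡ 61·61 ≡ 21 (mod 100).

21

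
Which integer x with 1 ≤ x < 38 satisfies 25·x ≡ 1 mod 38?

35

25·35 = 875 = 23·38 + 1, so 25⁻¹ ≡ 35 (mod 38).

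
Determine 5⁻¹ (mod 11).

11 = 2·5 + 1
5 = 5·1 + 0
Back-substituting gives 5·9 ≡ 1 (mod 11).

9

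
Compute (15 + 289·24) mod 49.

42

289·24 = 6936.
Dividing 6936 by 49 gives quotient 141 and remainder 27.
(15 + 27) mod 49 = 42.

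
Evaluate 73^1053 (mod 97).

By repeated squaring mod 97: 73^1≡73, 73^2≡91, 73^4≡36, 73^8≡35, 73^16≡61, 73^32≡35, 73^64≡61, 73^128≡35, 73^256≡61, 73^512≡35, 73^1024≡61.
1053 = 1 + 4 + 8 + 16 + 1024, so 73^1053 ≡ 73·36·35·61·61 ≡ 64 (mod 97).

64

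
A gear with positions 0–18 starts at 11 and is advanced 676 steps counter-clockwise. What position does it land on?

676 = 35·19 + 11, so 676 mod 19 = 11.
(11 − 11) mod 19 = 0.

0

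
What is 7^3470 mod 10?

The units digit of 7^n cycles with period 4: 7, 9, 3, 1, …
3470 mod 4 = 2, so the last digit matches 7^2 = 9.

9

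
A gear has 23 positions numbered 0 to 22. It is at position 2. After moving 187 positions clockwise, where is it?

5

Dividing 187 by 23 gives quotient 8 and remainder 3.
(2 + 3) mod 23 = 5.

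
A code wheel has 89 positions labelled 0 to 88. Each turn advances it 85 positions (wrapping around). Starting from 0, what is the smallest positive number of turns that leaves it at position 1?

22

89 = 1·85 + 4
85 = 21·4 + 1
4 = 4·1 + 0
Back-substituting gives 85·22 ≡ 1 (mod 89).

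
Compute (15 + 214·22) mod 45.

214·22 = 4708.
4708 = 104·45 + 28, so 4708 mod 45 = 28.
(15 + 28) mod 45 = 43.

43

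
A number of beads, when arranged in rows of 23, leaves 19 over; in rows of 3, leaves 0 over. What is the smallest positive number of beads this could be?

42

x ≡ 0 (mod 3) gives x ∈ {0, 3, 6, 9, 12, 15, 18, 21, …}.
The first of these with x mod 23 = 19 is 42.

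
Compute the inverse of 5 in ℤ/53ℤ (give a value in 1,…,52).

32

5·32 = 160 = 3·53 + 1, so 5⁻¹ ≡ 32 (mod 53).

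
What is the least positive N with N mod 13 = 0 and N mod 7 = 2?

x ≡ 2 (mod 7) gives x ∈ {2, 9, 16, 23, 30, 37, 44, 51, …}.
The first of these with x mod 13 = 0 is 65.

65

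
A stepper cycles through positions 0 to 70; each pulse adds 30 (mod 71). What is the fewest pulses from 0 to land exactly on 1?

45

71 = 2·30 + 11
30 = 2·11 + 8
11 = 1·8 + 3
8 = 2·3 + 2
3 = 1·2 + 1
2 = 2·1 + 0
Back-substituting gives 30·45 ≡ 1 (mod 71).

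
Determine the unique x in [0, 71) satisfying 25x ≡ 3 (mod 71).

The inverse of 25 mod 71 is 54 (since 25·54 = 1350 ≡ 1).
Multiplying both sides by 54: x ≡ 54·3 = 162 ≡ 20 (mod 71).

20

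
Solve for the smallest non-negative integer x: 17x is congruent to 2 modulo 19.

18

The inverse of 17 mod 19 is 9 (since 17·9 = 153 ≡ 1).
So x ≡ 9·2 = 18 ≡ 18 (mod 19).
Check: 17·18 = 306 = 16·19 + 2.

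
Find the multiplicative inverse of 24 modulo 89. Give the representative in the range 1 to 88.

24·26 = 624 = 7·89 + 1, so 24⁻¹ ≡ 26 (mod 89).

26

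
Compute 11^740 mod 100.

1

By repeated squaring mod 100: 11^1≡11, 11^2≡21, 11^4≡41, 11^8≡81, 11^16≡61, 11^32≡21, 11^64≡41, 11^128≡81, 11^256≡61, 11^512≡21.
740 = 4 + 32 + 64 + 128 + 512, so 11^740 ≡ 41·21·41·81·21 ≡ 1 (mod 100).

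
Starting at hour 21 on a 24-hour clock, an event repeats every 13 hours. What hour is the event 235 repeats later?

4

235·13 = 3055.
3055 mod 24 = 7 (since 127·24 = 3048).
(21 + 7) mod 24 = 4.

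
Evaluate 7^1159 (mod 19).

7

By repeated squaring mod 19: 7^1≡7, 7^2≡11, 7^4≡7, 7^8≡11, 7^16≡7, 7^32≡11, 7^64≡7, 7^128≡11, 7^256≡7, 7^512≡11, 7^1024≡7.
Since 1159 = 1 + 2 + 4 + 128 + 1024 in binary, 7^1159 ≡ 7·11·7·11·7 ≡ 7 (mod 19).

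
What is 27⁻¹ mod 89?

89 = 3·27 + 8
27 = 3·8 + 3
8 = 2·3 + 2
3 = 1·2 + 1
2 = 2·1 + 0
Back-substituting gives 27·33 ≡ 1 (mod 89).

33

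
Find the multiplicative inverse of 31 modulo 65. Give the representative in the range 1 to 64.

21

65 = 2·31 + 3
31 = 10·3 + 1
3 = 3·1 + 0
Back-substituting gives 31·21 ≡ 1 (mod 65).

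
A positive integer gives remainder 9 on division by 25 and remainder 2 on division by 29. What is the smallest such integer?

234

x ≡ 9 (mod 25) gives x ∈ {9, 34, 59, 84, 109, 134, 159, 184, …}.
The first of these with x mod 29 = 2 is 234.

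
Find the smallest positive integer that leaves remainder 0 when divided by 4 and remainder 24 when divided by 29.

x ≡ 0 (mod 4) gives x ∈ {0, 4, 8, 12, 16, 20, 24}.
The first of these with x mod 29 = 24 is 24.

24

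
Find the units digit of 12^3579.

Last digits of 2^n: 2, 4, 8, 6 (period 4).
3579 leaves remainder 3 on division by 4, so 12^3579 ends in 8.

8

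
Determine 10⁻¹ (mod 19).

2

10·2 = 20 = 1·19 + 1, so 10⁻¹ ≡ 2 (mod 19).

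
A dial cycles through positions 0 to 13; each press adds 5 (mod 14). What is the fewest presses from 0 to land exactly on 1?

14 = 2·5 + 4
5 = 1·4 + 1
4 = 4·1 + 0
Back-substituting gives 5·3 ≡ 1 (mod 14).

3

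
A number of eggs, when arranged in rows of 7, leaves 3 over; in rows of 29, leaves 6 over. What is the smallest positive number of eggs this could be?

x ≡ 3 (mod 7) gives x ∈ {3, 10, 17, 24, 31, 38, 45, 52, …}.
The first of these with x mod 29 = 6 is 122.

122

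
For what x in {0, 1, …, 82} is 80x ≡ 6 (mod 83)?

80⁻¹ ≡ 55 (mod 83) because 80·55 = 4400 = 53·83 + 1.
Multiplying both sides by 55: x ≡ 55·6 = 330 ≡ 81 (mod 83).

81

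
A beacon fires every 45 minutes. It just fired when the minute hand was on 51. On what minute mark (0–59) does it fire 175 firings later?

175·45 = 7875.
7875 − 131·60 = 15, so 7875 ≡ 15 (mod 60).
(51 + 15) mod 60 = 6.

6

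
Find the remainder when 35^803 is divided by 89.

Square-and-reduce mod 89: 35^1≡35, 35^2≡68, 35^4≡85, 35^8≡16, 35^16≡78, 35^32≡32, 35^64≡45, 35^128≡67, 35^256≡39, 35^512≡8.
Since 803 = 1 + 2 + 32 + 256 + 512 in binary, 35^803 ≡ 35·68·32·39·8 ≡ 77 (mod 89).

77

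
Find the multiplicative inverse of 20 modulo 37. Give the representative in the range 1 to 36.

13

37 = 1·20 + 17
20 = 1·17 + 3
17 = 5·3 + 2
3 = 1·2 + 1
2 = 2·1 + 0
Back-substituting gives 20·13 ≡ 1 (mod 37).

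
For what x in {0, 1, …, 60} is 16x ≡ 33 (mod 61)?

44

16⁻¹ ≡ 42 (mod 61) because 16·42 = 672 = 11·61 + 1.
Multiplying both sides by 42: x ≡ 42·33 = 1386 ≡ 44 (mod 61).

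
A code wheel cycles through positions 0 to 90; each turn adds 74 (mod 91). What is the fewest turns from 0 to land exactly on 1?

74·16 = 1184 = 13·91 + 1, so 74⁻¹ ≡ 16 (mod 91).

16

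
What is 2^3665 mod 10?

2

The units digit of 2^n cycles with period 4: 2, 4, 8, 6, …
3665 mod 4 = 1, so the last digit matches 2^1 = 2.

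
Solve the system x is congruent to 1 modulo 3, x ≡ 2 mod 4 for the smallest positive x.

10

x ≡ 1 (mod 3) gives x ∈ {1, 4, 7, 10}.
The first of these with x mod 4 = 2 is 10.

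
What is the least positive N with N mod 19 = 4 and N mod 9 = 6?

42

Since 9·17 ≡ 1 (mod 19), take x = 6 + 9·((4−6)·17 mod 19) = 6 + 9·4 = 42.
Check: 42 mod 19 = 4, 42 mod 9 = 6.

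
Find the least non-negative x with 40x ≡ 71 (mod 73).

The inverse of 40 mod 73 is 42 (since 40·42 = 1680 ≡ 1).
Multiplying both sides by 42: x ≡ 42·71 = 2982 ≡ 62 (mod 73).
Check: 40·62 = 2480 = 33·73 + 71.

62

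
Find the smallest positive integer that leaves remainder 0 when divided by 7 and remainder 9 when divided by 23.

147

Since 23·4 ≡ 1 (mod 7), take x = 9 + 23·((0−9)·4 mod 7) = 9 + 23·6 = 147.
Check: 147 mod 7 = 0, 147 mod 23 = 9.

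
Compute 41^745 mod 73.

36

Successive squares of 41 mod 73: 41^1≡41, 41^2≡2, 41^4≡4, 41^8≡16, 41^16≡37, 41^32≡55, 41^64≡32, 41^128≡2, 41^256≡4, 41^512≡16.
Since 745 = 1 + 8 + 32 + 64 + 128 + 512 in binary, 41^745 ≡ 41·16·55·32·2·16 ≡ 36 (mod 73).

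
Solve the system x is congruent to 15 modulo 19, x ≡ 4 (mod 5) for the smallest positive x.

34

x ≡ 4 (mod 5) gives x ∈ {4, 9, 14, 19, 24, 29, 34}.
The first of these with x mod 19 = 15 is 34.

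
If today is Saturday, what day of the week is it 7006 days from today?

7006 mod 7 = 6 (since 1000·7 = 7000).
Saturday + 6 days → Friday.

Friday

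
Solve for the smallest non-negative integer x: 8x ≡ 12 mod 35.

8⁻¹ ≡ 22 (mod 35) because 8·22 = 176 = 5·35 + 1.
Multiplying both sides by 22: x ≡ 22·12 = 264 ≡ 19 (mod 35).

19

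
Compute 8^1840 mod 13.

1

Square-and-reduce mod 13: 8^1≡8, 8^2≡12, 8^4≡1, 8^8≡1, 8^16≡1, 8^32≡1, 8^64≡1, 8^128≡1, 8^256≡1, 8^512≡1, 8^1024≡1.
Since 1840 = 16 + 32 + 256 + 512 + 1024 in binary, 8^1840 ≡ 1·1·1·1·1 ≡ 1 (mod 13).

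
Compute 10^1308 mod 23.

Successive squares of 10 mod 23: 10^1≡10, 10^2≡8, 10^4≡18, 10^8≡2, 10^16≡4, 10^32≡16, 10^64≡3, 10^128≡9, 10^256≡12, 10^512≡6, 10^1024≡13.
Since 1308 = 4 + 8 + 16 + 256 + 1024 in binary, 10^1308 ≡ 18·2·4·12·13 ≡ 16 (mod 23).

16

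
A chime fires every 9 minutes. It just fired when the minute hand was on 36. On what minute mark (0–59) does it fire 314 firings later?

314·9 = 2826.
2826 = 47·60 + 6, so 2826 mod 60 = 6.
(36 + 6) mod 60 = 42.

42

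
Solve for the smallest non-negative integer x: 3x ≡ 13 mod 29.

The inverse of 3 mod 29 is 10 (since 3·10 = 30 ≡ 1).
So x ≡ 10·13 = 130 ≡ 14 (mod 29).
Check: 3·14 = 42 = 1·29 + 13.

14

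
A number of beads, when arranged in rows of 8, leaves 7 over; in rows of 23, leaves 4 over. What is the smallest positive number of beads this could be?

x ≡ 7 (mod 8) gives x ∈ {7, 15, 23, 31, 39, 47, 55, 63, …}.
The first of these with x mod 23 = 4 is 119.

119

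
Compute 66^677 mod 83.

By repeated squaring mod 83: 66^1≡66, 66^2≡40, 66^4≡23, 66^8≡31, 66^16≡48, 66^32≡63, 66^64≡68, 66^128≡59, 66^256≡78, 66^512≡25.
Since 677 = 1 + 4 + 32 + 128 + 512 in binary, 66^677 ≡ 66·23·63·59·25 ≡ 73 (mod 83).

73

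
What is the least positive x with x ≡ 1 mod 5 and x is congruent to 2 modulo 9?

Since 9·4 ≡ 1 (mod 5), take x = 2 + 9·((1−2)·4 mod 5) = 2 + 9·1 = 11.
Check: 11 mod 5 = 1, 11 mod 9 = 2.

11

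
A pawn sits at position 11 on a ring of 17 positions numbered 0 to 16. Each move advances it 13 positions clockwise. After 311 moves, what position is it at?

8

311·13 = 4043.
4043 = 237·17 + 14, so 4043 mod 17 = 14.
(11 + 14) mod 17 = 8.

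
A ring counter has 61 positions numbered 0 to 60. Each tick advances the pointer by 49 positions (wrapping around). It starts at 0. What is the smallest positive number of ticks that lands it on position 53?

The inverse of 49 mod 61 is 5 (since 49·5 = 245 ≡ 1).
So x ≡ 5·53 = 265 ≡ 21 (mod 61).

21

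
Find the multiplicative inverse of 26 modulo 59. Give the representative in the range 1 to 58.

25

26·25 = 650 = 11·59 + 1, so 26⁻¹ ≡ 25 (mod 59).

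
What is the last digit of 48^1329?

The units digit of 48^n cycles with period 4: 8, 4, 2, 6, …
1329 mod 4 = 1, so the last digit matches 8^1 = 8.

8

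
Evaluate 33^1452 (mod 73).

Square-and-reduce mod 73: 33^1≡33, 33^2≡67, 33^4≡36, 33^8≡55, 33^16≡32, 33^32≡2, 33^64≡4, 33^128≡16, 33^256≡37, 33^512≡55, 33^1024≡32.
1452 = 4 + 8 + 32 + 128 + 256 + 1024, so 33^1452 ≡ 36·55·2·16·37·32 ≡ 9 (mod 73).

9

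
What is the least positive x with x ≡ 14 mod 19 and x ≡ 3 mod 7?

52

x ≡ 3 (mod 7) gives x ∈ {3, 10, 17, 24, 31, 38, 45, 52}.
The first of these with x mod 19 = 14 is 52.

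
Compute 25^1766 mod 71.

25

Successive squares of 25 mod 71: 25^1≡25, 25^2≡57, 25^4≡54, 25^8≡5, 25^16≡25, 25^32≡57, 25^64≡54, 25^128≡5, 25^256≡25, 25^512≡57, 25^1024≡54.
1766 = 2 + 4 + 32 + 64 + 128 + 512 + 1024, so 25^1766 ≡ 57·54·57·54·5·57·54 ≡ 25 (mod 71).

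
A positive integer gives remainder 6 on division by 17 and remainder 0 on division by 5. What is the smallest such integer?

x ≡ 0 (mod 5) gives x ∈ {0, 5, 10, 15, 20, 25, 30, 35, …}.
The first of these with x mod 17 = 6 is 40.

40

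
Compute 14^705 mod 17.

14

Square-and-reduce mod 17: 14^1≡14, 14^2≡9, 14^4≡13, 14^8≡16, 14^16≡1, 14^32≡1, 14^64≡1, 14^128≡1, 14^256≡1, 14^512≡1.
Since 705 = 1 + 64 + 128 + 512 in binary, 14^705 ≡ 14·1·1·1 ≡ 14 (mod 17).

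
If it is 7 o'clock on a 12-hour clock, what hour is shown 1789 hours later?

8

Dividing 1789 by 12 gives quotient 149 and remainder 1.
7 + 1 → 8 on a 12-hour dial.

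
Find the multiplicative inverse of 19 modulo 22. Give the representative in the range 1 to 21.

22 = 1·19 + 3
19 = 6·3 + 1
3 = 3·1 + 0
Back-substituting gives 19·7 ≡ 1 (mod 22).

7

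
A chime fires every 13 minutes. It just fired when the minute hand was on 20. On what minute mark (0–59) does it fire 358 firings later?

54

358·13 = 4654.
4654 mod 60 = 34 (since 77·60 = 4620).
(20 + 34) mod 60 = 54.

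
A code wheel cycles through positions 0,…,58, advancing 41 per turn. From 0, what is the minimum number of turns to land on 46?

4

41⁻¹ ≡ 36 (mod 59) because 41·36 = 1476 = 25·59 + 1.
So x ≡ 36·46 = 1656 ≡ 4 (mod 59).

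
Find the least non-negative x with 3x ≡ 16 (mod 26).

14

3⁻¹ ≡ 9 (mod 26) because 3·9 = 27 = 1·26 + 1.
Multiplying both sides by 9: x ≡ 9·16 = 144 ≡ 14 (mod 26).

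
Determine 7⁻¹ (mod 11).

11 = 1·7 + 4
7 = 1·4 + 3
4 = 1·3 + 1
3 = 3·1 + 0
Back-substituting gives 7·8 ≡ 1 (mod 11).

8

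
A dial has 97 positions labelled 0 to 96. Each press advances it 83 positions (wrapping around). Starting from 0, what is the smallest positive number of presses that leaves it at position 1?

97 = 1·83 + 14
83 = 5·14 + 13
14 = 1·13 + 1
13 = 13·1 + 0
Back-substituting gives 83·90 ≡ 1 (mod 97).

90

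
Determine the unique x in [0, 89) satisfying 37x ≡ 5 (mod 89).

37⁻¹ ≡ 77 (mod 89) because 37·77 = 2849 = 32·89 + 1.
So x ≡ 77·5 = 385 ≡ 29 (mod 89).
Check: 37·29 = 1073 = 12·89 + 5.

29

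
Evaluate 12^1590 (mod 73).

Square-and-reduce mod 73: 12^1≡12, 12^2≡71, 12^4≡4, 12^8≡16, 12^16≡37, 12^32≡55, 12^64≡32, 12^128≡2, 12^256≡4, 12^512≡16, 12^1024≡37.
1590 = 2 + 4 + 16 + 32 + 512 + 1024, so 12^1590 ≡ 71·4·37·55·16·37 ≡ 65 (mod 73).

65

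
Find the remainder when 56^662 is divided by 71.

Successive squares of 56 mod 71: 56^1≡56, 56^2≡12, 56^4≡2, 56^8≡4, 56^16≡16, 56^32≡43, 56^64≡3, 56^128≡9, 56^256≡10, 56^512≡29.
662 = 2 + 4 + 16 + 128 + 512, so 56^662 ≡ 12·2·16·9·29 ≡ 43 (mod 71).

43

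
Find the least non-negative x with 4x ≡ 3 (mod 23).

The inverse of 4 mod 23 is 6 (since 4·6 = 24 ≡ 1).
Multiplying both sides by 6: x ≡ 6·3 = 18 ≡ 18 (mod 23).

18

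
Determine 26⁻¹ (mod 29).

26·19 = 494 = 17·29 + 1, so 26⁻¹ ≡ 19 (mod 29).

19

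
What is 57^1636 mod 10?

1

The units digit of 57^n cycles with period 4: 7, 9, 3, 1, …
1636 mod 4 = 0, so the last digit matches 7^4 = 1.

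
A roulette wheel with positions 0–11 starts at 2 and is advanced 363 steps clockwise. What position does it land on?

Dividing 363 by 12 gives quotient 30 and remainder 3.
(2 + 3) mod 12 = 5.

5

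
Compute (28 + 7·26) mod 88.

34

7·26 = 182.
182 = 2·88 + 6, so 182 mod 88 = 6.
(28 + 6) mod 88 = 34.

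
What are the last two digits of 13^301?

13

Square-and-reduce mod 100: 13^1≡13, 13^2≡69, 13^4≡61, 13^8≡21, 13^16≡41, 13^32≡81, 13^64≡61, 13^128≡21, 13^256≡41.
Since 301 = 1 + 4 + 8 + 32 + 256 in binary, 13^301 ≡ 13·61·21·81·41 ≡ 13 (mod 100).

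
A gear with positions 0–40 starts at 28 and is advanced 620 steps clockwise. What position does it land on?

33

620 − 15·41 = 5, so 620 ≡ 5 (mod 41).
(28 + 5) mod 41 = 33.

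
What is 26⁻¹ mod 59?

59 = 2·26 + 7
26 = 3·7 + 5
7 = 1·5 + 2
5 = 2·2 + 1
2 = 2·1 + 0
Back-substituting gives 26·25 ≡ 1 (mod 59).

25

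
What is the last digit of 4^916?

6

Last digits of 4^n: 4, 6 (period 2).
916 leaves remainder 0 on division by 2, so 4^916 ends in 6.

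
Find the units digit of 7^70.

9

Last digits of 7^n: 7, 9, 3, 1 (period 4).
70 leaves remainder 2 on division by 4, so 7^70 ends in 9.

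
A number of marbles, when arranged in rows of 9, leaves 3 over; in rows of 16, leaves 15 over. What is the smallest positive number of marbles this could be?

x ≡ 3 (mod 9) gives x ∈ {3, 12, 21, 30, 39, 48, 57, 66, …}.
The first of these with x mod 16 = 15 is 111.

111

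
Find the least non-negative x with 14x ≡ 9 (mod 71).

26

The inverse of 14 mod 71 is 66 (since 14·66 = 924 ≡ 1).
So x ≡ 66·9 = 594 ≡ 26 (mod 71).
Check: 14·26 = 364 = 5·71 + 9.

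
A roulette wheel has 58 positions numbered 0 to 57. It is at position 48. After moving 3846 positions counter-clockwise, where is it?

3846 = 66·58 + 18, so 3846 mod 58 = 18.
(48 − 18) mod 58 = 30.

30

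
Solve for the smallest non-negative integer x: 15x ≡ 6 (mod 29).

The inverse of 15 mod 29 is 2 (since 15·2 = 30 ≡ 1).
So x ≡ 2·6 = 12 ≡ 12 (mod 29).
Check: 15·12 = 180 = 6·29 + 6.

12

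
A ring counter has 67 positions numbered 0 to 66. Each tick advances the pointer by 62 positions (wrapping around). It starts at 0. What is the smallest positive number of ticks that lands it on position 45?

62⁻¹ ≡ 40 (mod 67) because 62·40 = 2480 = 37·67 + 1.
So x ≡ 40·45 = 1800 ≡ 58 (mod 67).

58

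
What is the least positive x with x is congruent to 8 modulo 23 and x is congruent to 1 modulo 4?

x ≡ 1 (mod 4) gives x ∈ {1, 5, 9, 13, 17, 21, 25, 29, …}.
The first of these with x mod 23 = 8 is 77.

77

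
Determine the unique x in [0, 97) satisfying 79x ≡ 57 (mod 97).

79⁻¹ ≡ 70 (mod 97) because 79·70 = 5530 = 57·97 + 1.
So x ≡ 70·57 = 3990 ≡ 13 (mod 97).

13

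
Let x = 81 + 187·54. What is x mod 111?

78

187·54 = 10098.
Dividing 10098 by 111 gives quotient 90 and remainder 108.
(81 + 108) mod 111 = 78.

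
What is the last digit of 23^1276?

1

The units digit of 23^n cycles with period 4: 3, 9, 7, 1, …
1276 mod 4 = 0, so the last digit matches 3^4 = 1.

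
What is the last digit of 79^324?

1

Powers of 9 mod 10 repeat with period 2: 9, 1.
324 mod 2 = 0, so the last digit matches 9^2 = 1.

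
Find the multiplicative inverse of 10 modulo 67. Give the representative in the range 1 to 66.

10·47 = 470 = 7·67 + 1, so 10⁻¹ ≡ 47 (mod 67).

47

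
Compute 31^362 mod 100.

Square-and-reduce mod 100: 31^1≡31, 31^2≡61, 31^4≡21, 31^8≡41, 31^16≡81, 31^32≡61, 31^64≡21, 31^128≡41, 31^256≡81.
Since 362 = 2 + 8 + 32 + 64 + 256 in binary, 31^362 ≡ 61·41·61·21·81 ≡ 61 (mod 100).

61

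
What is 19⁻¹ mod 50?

29

19·29 = 551 = 11·50 + 1, so 19⁻¹ ≡ 29 (mod 50).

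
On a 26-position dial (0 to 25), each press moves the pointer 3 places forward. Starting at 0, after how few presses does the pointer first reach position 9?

3

The inverse of 3 mod 26 is 9 (since 3·9 = 27 ≡ 1).
So x ≡ 9·9 = 81 ≡ 3 (mod 26).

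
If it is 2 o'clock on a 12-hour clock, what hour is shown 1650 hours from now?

8

Dividing 1650 by 12 gives quotient 137 and remainder 6.
2 + 6 → 8 on a 12-hour dial.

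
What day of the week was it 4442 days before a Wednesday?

4442 mod 7 = 4 (since 634·7 = 4438).
Wednesday − 4 days → Saturday.

Saturday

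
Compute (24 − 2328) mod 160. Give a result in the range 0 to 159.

Dividing 2328 by 160 gives quotient 14 and remainder 88.
(24 − 88) mod 160 = 96.

96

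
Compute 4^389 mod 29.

5

Successive squares of 4 mod 29: 4^1≡4, 4^2≡16, 4^4≡24, 4^8≡25, 4^16≡16, 4^32≡24, 4^64≡25, 4^128≡16, 4^256≡24.
389 = 1 + 4 + 128 + 256, so 4^389 ≡ 4·24·16·24 ≡ 5 (mod 29).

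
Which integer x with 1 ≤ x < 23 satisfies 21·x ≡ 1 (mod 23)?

11

21·11 = 231 = 10·23 + 1, so 21⁻¹ ≡ 11 (mod 23).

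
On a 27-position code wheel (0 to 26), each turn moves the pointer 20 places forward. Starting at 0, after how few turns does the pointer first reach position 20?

1

20⁻¹ ≡ 23 (mod 27) because 20·23 = 460 = 17·27 + 1.
Multiplying both sides by 23: x ≡ 23·20 = 460 ≡ 1 (mod 27).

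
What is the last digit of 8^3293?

8

Powers of 8 mod 10 repeat with period 4: 8, 4, 2, 6.
3293 mod 4 = 1, so the last digit matches 8^1 = 8.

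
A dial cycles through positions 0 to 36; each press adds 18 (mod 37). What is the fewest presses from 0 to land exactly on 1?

37 = 2·18 + 1
18 = 18·1 + 0
Back-substituting gives 18·35 ≡ 1 (mod 37).

35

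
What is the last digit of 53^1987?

7

Last digits of 3^n: 3, 9, 7, 1 (period 4).
1987 mod 4 = 3, so the last digit matches 3^3 = 7.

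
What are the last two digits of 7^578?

Successive squares of 7 mod 100: 7^1≡7, 7^2≡49, 7^4≡1, 7^8≡1, 7^16≡1, 7^32≡1, 7^64≡1, 7^128≡1, 7^256≡1, 7^512≡1.
578 = 2 + 64 + 512, so 7^578 ≡ 49·1·1 ≡ 49 (mod 100).

49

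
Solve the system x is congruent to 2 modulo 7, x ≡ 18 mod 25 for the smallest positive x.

x ≡ 2 (mod 7) gives x ∈ {2, 9, 16, 23, 30, 37, 44, 51, …}.
The first of these with x mod 25 = 18 is 93.

93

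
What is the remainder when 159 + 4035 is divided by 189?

4035 − 21·189 = 66, so 4035 ≡ 66 (mod 189).
(159 + 66) mod 189 = 36.

36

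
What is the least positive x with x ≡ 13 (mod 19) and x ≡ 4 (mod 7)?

32

x ≡ 4 (mod 7) gives x ∈ {4, 11, 18, 25, 32}.
The first of these with x mod 19 = 13 is 32.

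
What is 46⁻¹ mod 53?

53 = 1·46 + 7
46 = 6·7 + 4
7 = 1·4 + 3
4 = 1·3 + 1
3 = 3·1 + 0
Back-substituting gives 46·15 ≡ 1 (mod 53).

15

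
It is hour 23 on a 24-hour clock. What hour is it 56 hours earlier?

15

Dividing 56 by 24 gives quotient 2 and remainder 8.
(23 − 8) mod 24 = 15.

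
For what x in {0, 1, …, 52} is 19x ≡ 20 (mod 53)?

15

19⁻¹ ≡ 14 (mod 53) because 19·14 = 266 = 5·53 + 1.
Multiplying both sides by 14: x ≡ 14·20 = 280 ≡ 15 (mod 53).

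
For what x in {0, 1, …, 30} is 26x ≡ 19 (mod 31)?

The inverse of 26 mod 31 is 6 (since 26·6 = 156 ≡ 1).
Multiplying both sides by 6: x ≡ 6·19 = 114 ≡ 21 (mod 31).
Check: 26·21 = 546 = 17·31 + 19.

21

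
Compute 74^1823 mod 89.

Square-and-reduce mod 89: 74^1≡74, 74^2≡47, 74^4≡73, 74^8≡78, 74^16≡32, 74^32≡45, 74^64≡67, 74^128≡39, 74^256≡8, 74^512≡64, 74^1024≡2.
Since 1823 = 1 + 2 + 4 + 8 + 16 + 256 + 512 + 1024 in binary, 74^1823 ≡ 74·47·73·78·32·8·64·2 ≡ 43 (mod 89).

43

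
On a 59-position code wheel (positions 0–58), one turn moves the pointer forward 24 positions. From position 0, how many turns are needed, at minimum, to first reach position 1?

59 = 2·24 + 11
24 = 2·11 + 2
11 = 5·2 + 1
2 = 2·1 + 0
Back-substituting gives 24·32 ≡ 1 (mod 59).

32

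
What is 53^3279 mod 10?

The units digit of 53^n cycles with period 4: 3, 9, 7, 1, …
3279 leaves remainder 3 on division by 4, so 53^3279 ends in 7.

7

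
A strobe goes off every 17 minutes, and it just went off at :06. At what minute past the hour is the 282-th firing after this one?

0

282·17 = 4794.
4794 mod 60 = 54 (since 79·60 = 4740).
(6 + 54) mod 60 = 0.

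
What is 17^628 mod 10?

Powers of 7 mod 10 repeat with period 4: 7, 9, 3, 1.
628 leaves remainder 0 on division by 4, so 17^628 ends in 1.

1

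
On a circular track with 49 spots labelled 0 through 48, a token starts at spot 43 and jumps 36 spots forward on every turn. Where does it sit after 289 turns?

289·36 = 10404.
10404 = 212·49 + 16, so 10404 mod 49 = 16.
(43 + 16) mod 49 = 10.

10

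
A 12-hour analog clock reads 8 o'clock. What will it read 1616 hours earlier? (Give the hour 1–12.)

1616 mod 12 = 8 (since 134·12 = 1608).
8 − 8 → 12 on a 12-hour dial.

12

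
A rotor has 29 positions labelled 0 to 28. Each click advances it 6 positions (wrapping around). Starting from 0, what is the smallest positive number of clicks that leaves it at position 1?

29 = 4·6 + 5
6 = 1·5 + 1
5 = 5·1 + 0
Back-substituting gives 6·5 ≡ 1 (mod 29).

5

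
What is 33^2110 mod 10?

9

Powers of 3 mod 10 repeat with period 4: 3, 9, 7, 1.
2110 leaves remainder 2 on division by 4, so 33^2110 ends in 9.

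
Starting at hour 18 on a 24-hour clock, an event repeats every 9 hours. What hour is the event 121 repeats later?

3

121·9 = 1089.
1089 = 45·24 + 9, so 1089 mod 24 = 9.
(18 + 9) mod 24 = 3.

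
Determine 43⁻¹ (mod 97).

43·88 = 3784 = 39·97 + 1, so 43⁻¹ ≡ 88 (mod 97).

88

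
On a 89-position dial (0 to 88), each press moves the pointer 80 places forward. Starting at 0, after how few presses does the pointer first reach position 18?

80⁻¹ ≡ 79 (mod 89) because 80·79 = 6320 = 71·89 + 1.
Multiplying both sides by 79: x ≡ 79·18 = 1422 ≡ 87 (mod 89).

87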